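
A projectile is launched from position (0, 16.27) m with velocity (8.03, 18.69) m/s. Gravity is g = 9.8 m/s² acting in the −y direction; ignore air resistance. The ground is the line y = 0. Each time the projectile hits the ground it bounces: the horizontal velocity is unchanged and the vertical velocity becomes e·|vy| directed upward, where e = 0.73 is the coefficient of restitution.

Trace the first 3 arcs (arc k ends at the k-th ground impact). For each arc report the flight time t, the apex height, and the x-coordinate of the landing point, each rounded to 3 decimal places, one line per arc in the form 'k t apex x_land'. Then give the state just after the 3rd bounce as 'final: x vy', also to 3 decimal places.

Arc 1: start y=16.270, vy=18.690 → t=4.545, apex=34.092, x_land=36.495, impact vy=-25.850
  bounce: vy ← 0.73·25.850 = 18.870
Arc 2: start y=0.000, vy=18.870 → t=3.851, apex=18.168, x_land=67.419, impact vy=-18.870
  bounce: vy ← 0.73·18.870 = 13.775
Arc 3: start y=0.000, vy=13.775 → t=2.811, apex=9.682, x_land=89.994, impact vy=-13.775
  bounce: vy ← 0.73·13.775 = 10.056

1 4.545 34.092 36.495
2 3.851 18.168 67.419
3 2.811 9.682 89.994
final: 89.994 10.056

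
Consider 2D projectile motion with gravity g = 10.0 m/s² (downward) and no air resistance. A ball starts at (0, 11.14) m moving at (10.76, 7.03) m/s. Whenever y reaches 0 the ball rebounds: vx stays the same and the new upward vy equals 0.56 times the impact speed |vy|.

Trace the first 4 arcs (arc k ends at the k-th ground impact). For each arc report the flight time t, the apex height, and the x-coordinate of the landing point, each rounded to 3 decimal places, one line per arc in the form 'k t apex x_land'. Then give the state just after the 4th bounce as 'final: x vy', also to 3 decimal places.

1 2.353 13.611 25.317
2 1.848 4.268 45.201
3 1.035 1.339 56.335
4 0.580 0.420 62.571
final: 62.571 1.623

Arc 1: start y=11.140, vy=7.030 → t=2.353, apex=13.611, x_land=25.317, impact vy=-16.499
  bounce: vy ← 0.56·16.499 = 9.240
Arc 2: start y=0.000, vy=9.240 → t=1.848, apex=4.268, x_land=45.201, impact vy=-9.240
  bounce: vy ← 0.56·9.240 = 5.174
Arc 3: start y=0.000, vy=5.174 → t=1.035, apex=1.339, x_land=56.335, impact vy=-5.174
  bounce: vy ← 0.56·5.174 = 2.898
Arc 4: start y=0.000, vy=2.898 → t=0.580, apex=0.420, x_land=62.571, impact vy=-2.898
  bounce: vy ← 0.56·2.898 = 1.623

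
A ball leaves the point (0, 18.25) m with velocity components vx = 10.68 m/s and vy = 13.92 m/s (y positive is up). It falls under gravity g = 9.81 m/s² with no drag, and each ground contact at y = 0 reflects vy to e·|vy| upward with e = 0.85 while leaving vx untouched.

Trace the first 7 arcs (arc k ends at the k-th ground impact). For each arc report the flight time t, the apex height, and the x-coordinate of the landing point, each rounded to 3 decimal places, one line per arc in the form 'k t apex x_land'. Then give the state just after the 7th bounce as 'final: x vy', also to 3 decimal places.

1 3.814 28.126 40.729
2 4.071 20.321 84.205
3 3.460 14.682 121.160
4 2.941 10.608 152.572
5 2.500 7.664 179.272
6 2.125 5.537 201.967
7 1.806 4.001 221.258
final: 221.258 7.531

Arc 1: start y=18.250, vy=13.920 → t=3.814, apex=28.126, x_land=40.729, impact vy=-23.491
  bounce: vy ← 0.85·23.491 = 19.967
Arc 2: start y=0.000, vy=19.967 → t=4.071, apex=20.321, x_land=84.205, impact vy=-19.967
  bounce: vy ← 0.85·19.967 = 16.972
Arc 3: start y=0.000, vy=16.972 → t=3.460, apex=14.682, x_land=121.160, impact vy=-16.972
  bounce: vy ← 0.85·16.972 = 14.426
Arc 4: start y=0.000, vy=14.426 → t=2.941, apex=10.608, x_land=152.572, impact vy=-14.426
  bounce: vy ← 0.85·14.426 = 12.262
Arc 5: start y=0.000, vy=12.262 → t=2.500, apex=7.664, x_land=179.272, impact vy=-12.262
  bounce: vy ← 0.85·12.262 = 10.423
Arc 6: start y=0.000, vy=10.423 → t=2.125, apex=5.537, x_land=201.967, impact vy=-10.423
  bounce: vy ← 0.85·10.423 = 8.860
Arc 7: start y=0.000, vy=8.860 → t=1.806, apex=4.001, x_land=221.258, impact vy=-8.860
  bounce: vy ← 0.85·8.860 = 7.531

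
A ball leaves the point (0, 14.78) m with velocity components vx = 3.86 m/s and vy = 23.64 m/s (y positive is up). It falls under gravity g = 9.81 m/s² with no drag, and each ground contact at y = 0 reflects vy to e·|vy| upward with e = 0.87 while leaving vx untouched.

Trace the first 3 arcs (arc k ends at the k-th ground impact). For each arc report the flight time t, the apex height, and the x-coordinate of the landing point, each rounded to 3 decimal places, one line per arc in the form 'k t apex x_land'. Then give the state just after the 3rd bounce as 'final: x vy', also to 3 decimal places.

Arc 1: start y=14.780, vy=23.640 → t=5.380, apex=43.264, x_land=20.766, impact vy=-29.135
  bounce: vy ← 0.87·29.135 = 25.347
Arc 2: start y=0.000, vy=25.347 → t=5.168, apex=32.746, x_land=40.713, impact vy=-25.347
  bounce: vy ← 0.87·25.347 = 22.052
Arc 3: start y=0.000, vy=22.052 → t=4.496, apex=24.786, x_land=58.067, impact vy=-22.052
  bounce: vy ← 0.87·22.052 = 19.185

1 5.380 43.264 20.766
2 5.168 32.746 40.713
3 4.496 24.786 58.067
final: 58.067 19.185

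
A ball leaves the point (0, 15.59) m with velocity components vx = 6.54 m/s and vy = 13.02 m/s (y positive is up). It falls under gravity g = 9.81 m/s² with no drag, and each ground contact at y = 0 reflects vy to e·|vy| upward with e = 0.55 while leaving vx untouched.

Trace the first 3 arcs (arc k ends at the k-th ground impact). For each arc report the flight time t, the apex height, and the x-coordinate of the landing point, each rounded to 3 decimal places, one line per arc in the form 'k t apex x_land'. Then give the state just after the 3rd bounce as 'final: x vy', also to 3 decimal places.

Arc 1: start y=15.590, vy=13.020 → t=3.550, apex=24.230, x_land=23.216, impact vy=-21.804
  bounce: vy ← 0.55·21.804 = 11.992
Arc 2: start y=0.000, vy=11.992 → t=2.445, apex=7.330, x_land=39.205, impact vy=-11.992
  bounce: vy ← 0.55·11.992 = 6.596
Arc 3: start y=0.000, vy=6.596 → t=1.345, apex=2.217, x_land=47.999, impact vy=-6.596
  bounce: vy ← 0.55·6.596 = 3.628

1 3.550 24.230 23.216
2 2.445 7.330 39.205
3 1.345 2.217 47.999
final: 47.999 3.628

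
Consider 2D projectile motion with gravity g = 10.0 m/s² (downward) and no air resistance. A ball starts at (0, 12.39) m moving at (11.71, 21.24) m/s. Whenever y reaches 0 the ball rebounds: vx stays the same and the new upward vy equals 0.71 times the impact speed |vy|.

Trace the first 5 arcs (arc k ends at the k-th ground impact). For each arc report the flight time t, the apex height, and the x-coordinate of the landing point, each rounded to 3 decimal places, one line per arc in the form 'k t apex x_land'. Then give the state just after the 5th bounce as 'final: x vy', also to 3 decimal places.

1 4.768 34.947 55.830
2 3.754 17.617 99.791
3 2.665 8.881 131.003
4 1.892 4.477 153.164
5 1.344 2.257 168.898
final: 168.898 4.770

Arc 1: start y=12.390, vy=21.240 → t=4.768, apex=34.947, x_land=55.830, impact vy=-26.437
  bounce: vy ← 0.71·26.437 = 18.771
Arc 2: start y=0.000, vy=18.771 → t=3.754, apex=17.617, x_land=99.791, impact vy=-18.771
  bounce: vy ← 0.71·18.771 = 13.327
Arc 3: start y=0.000, vy=13.327 → t=2.665, apex=8.881, x_land=131.003, impact vy=-13.327
  bounce: vy ← 0.71·13.327 = 9.462
Arc 4: start y=0.000, vy=9.462 → t=1.892, apex=4.477, x_land=153.164, impact vy=-9.462
  bounce: vy ← 0.71·9.462 = 6.718
Arc 5: start y=0.000, vy=6.718 → t=1.344, apex=2.257, x_land=168.898, impact vy=-6.718
  bounce: vy ← 0.71·6.718 = 4.770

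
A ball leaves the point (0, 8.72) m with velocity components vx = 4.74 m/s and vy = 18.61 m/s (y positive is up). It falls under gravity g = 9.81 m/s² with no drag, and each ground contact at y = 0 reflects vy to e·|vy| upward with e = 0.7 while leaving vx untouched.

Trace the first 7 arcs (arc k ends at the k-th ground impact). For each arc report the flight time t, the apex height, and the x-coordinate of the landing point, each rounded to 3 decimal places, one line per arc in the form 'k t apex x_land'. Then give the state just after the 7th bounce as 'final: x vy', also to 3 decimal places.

1 4.216 26.372 19.983
2 3.246 12.922 35.370
3 2.272 6.332 46.141
4 1.591 3.103 53.681
5 1.113 1.520 58.958
6 0.779 0.745 62.653
7 0.546 0.365 65.239
final: 65.239 1.873

Arc 1: start y=8.720, vy=18.610 → t=4.216, apex=26.372, x_land=19.983, impact vy=-22.747
  bounce: vy ← 0.7·22.747 = 15.923
Arc 2: start y=0.000, vy=15.923 → t=3.246, apex=12.922, x_land=35.370, impact vy=-15.923
  bounce: vy ← 0.7·15.923 = 11.146
Arc 3: start y=0.000, vy=11.146 → t=2.272, apex=6.332, x_land=46.141, impact vy=-11.146
  bounce: vy ← 0.7·11.146 = 7.802
Arc 4: start y=0.000, vy=7.802 → t=1.591, apex=3.103, x_land=53.681, impact vy=-7.802
  bounce: vy ← 0.7·7.802 = 5.462
Arc 5: start y=0.000, vy=5.462 → t=1.113, apex=1.520, x_land=58.958, impact vy=-5.462
  bounce: vy ← 0.7·5.462 = 3.823
Arc 6: start y=0.000, vy=3.823 → t=0.779, apex=0.745, x_land=62.653, impact vy=-3.823
  bounce: vy ← 0.7·3.823 = 2.676
Arc 7: start y=0.000, vy=2.676 → t=0.546, apex=0.365, x_land=65.239, impact vy=-2.676
  bounce: vy ← 0.7·2.676 = 1.873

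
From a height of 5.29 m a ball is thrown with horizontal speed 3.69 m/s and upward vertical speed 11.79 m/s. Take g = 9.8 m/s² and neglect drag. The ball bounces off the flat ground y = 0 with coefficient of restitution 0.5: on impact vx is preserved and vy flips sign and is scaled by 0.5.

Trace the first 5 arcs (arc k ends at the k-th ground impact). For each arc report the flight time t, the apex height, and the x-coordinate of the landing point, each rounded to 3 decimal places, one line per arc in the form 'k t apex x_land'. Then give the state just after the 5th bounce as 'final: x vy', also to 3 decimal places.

1 2.793 12.382 10.305
2 1.590 3.096 16.171
3 0.795 0.774 19.104
4 0.397 0.193 20.570
5 0.199 0.048 21.303
final: 21.303 0.487

Arc 1: start y=5.290, vy=11.790 → t=2.793, apex=12.382, x_land=10.305, impact vy=-15.578
  bounce: vy ← 0.5·15.578 = 7.789
Arc 2: start y=0.000, vy=7.789 → t=1.590, apex=3.096, x_land=16.171, impact vy=-7.789
  bounce: vy ← 0.5·7.789 = 3.895
Arc 3: start y=0.000, vy=3.895 → t=0.795, apex=0.774, x_land=19.104, impact vy=-3.895
  bounce: vy ← 0.5·3.895 = 1.947
Arc 4: start y=0.000, vy=1.947 → t=0.397, apex=0.193, x_land=20.570, impact vy=-1.947
  bounce: vy ← 0.5·1.947 = 0.974
Arc 5: start y=0.000, vy=0.974 → t=0.199, apex=0.048, x_land=21.303, impact vy=-0.974
  bounce: vy ← 0.5·0.974 = 0.487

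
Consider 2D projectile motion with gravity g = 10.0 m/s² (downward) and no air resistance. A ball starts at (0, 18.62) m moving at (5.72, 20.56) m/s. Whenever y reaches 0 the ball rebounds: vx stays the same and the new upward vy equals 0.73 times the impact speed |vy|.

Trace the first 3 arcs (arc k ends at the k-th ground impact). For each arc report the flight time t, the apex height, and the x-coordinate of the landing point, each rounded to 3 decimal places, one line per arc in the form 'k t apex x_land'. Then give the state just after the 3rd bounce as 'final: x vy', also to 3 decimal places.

1 4.876 39.756 27.889
2 4.117 21.186 51.438
3 3.005 11.290 68.628
final: 68.628 10.969

Arc 1: start y=18.620, vy=20.560 → t=4.876, apex=39.756, x_land=27.889, impact vy=-28.198
  bounce: vy ← 0.73·28.198 = 20.584
Arc 2: start y=0.000, vy=20.584 → t=4.117, apex=21.186, x_land=51.438, impact vy=-20.584
  bounce: vy ← 0.73·20.584 = 15.027
Arc 3: start y=0.000, vy=15.027 → t=3.005, apex=11.290, x_land=68.628, impact vy=-15.027
  bounce: vy ← 0.73·15.027 = 10.969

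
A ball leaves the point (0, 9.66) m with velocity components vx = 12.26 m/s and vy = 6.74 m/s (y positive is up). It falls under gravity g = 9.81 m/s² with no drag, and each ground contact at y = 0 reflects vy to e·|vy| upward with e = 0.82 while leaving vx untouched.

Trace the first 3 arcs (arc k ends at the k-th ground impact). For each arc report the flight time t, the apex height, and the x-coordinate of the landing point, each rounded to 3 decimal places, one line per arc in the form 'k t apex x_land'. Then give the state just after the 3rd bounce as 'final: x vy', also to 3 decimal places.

Arc 1: start y=9.660, vy=6.740 → t=2.250, apex=11.975, x_land=27.580, impact vy=-15.328
  bounce: vy ← 0.82·15.328 = 12.569
Arc 2: start y=0.000, vy=12.569 → t=2.563, apex=8.052, x_land=58.996, impact vy=-12.569
  bounce: vy ← 0.82·12.569 = 10.307
Arc 3: start y=0.000, vy=10.307 → t=2.101, apex=5.414, x_land=84.758, impact vy=-10.307
  bounce: vy ← 0.82·10.307 = 8.452

1 2.250 11.975 27.580
2 2.563 8.052 58.996
3 2.101 5.414 84.758
final: 84.758 8.452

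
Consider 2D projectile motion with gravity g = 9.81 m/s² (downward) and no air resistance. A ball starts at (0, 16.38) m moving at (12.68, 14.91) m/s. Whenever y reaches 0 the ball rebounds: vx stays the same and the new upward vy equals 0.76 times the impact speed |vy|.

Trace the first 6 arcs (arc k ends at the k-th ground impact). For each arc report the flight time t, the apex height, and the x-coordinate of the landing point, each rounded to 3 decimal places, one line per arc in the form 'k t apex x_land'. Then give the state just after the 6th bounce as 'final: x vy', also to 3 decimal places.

1 3.897 27.711 49.411
2 3.613 16.006 95.221
3 2.746 9.245 130.038
4 2.087 5.340 156.498
5 1.586 3.084 176.608
6 1.205 1.781 191.891
final: 191.891 4.493

Arc 1: start y=16.380, vy=14.910 → t=3.897, apex=27.711, x_land=49.411, impact vy=-23.317
  bounce: vy ← 0.76·23.317 = 17.721
Arc 2: start y=0.000, vy=17.721 → t=3.613, apex=16.006, x_land=95.221, impact vy=-17.721
  bounce: vy ← 0.76·17.721 = 13.468
Arc 3: start y=0.000, vy=13.468 → t=2.746, apex=9.245, x_land=130.038, impact vy=-13.468
  bounce: vy ← 0.76·13.468 = 10.236
Arc 4: start y=0.000, vy=10.236 → t=2.087, apex=5.340, x_land=156.498, impact vy=-10.236
  bounce: vy ← 0.76·10.236 = 7.779
Arc 5: start y=0.000, vy=7.779 → t=1.586, apex=3.084, x_land=176.608, impact vy=-7.779
  bounce: vy ← 0.76·7.779 = 5.912
Arc 6: start y=0.000, vy=5.912 → t=1.205, apex=1.781, x_land=191.891, impact vy=-5.912
  bounce: vy ← 0.76·5.912 = 4.493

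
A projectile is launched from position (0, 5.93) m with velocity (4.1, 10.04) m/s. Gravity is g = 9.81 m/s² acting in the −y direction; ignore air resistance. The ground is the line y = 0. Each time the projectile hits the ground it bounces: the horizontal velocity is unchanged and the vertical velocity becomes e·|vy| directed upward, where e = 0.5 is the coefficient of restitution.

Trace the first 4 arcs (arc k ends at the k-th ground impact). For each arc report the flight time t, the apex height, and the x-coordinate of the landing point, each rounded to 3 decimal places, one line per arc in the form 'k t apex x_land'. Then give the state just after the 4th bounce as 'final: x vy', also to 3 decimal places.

1 2.526 11.068 10.355
2 1.502 2.767 16.514
3 0.751 0.692 19.593
4 0.376 0.173 21.133
final: 21.133 0.921

Arc 1: start y=5.930, vy=10.040 → t=2.526, apex=11.068, x_land=10.355, impact vy=-14.736
  bounce: vy ← 0.5·14.736 = 7.368
Arc 2: start y=0.000, vy=7.368 → t=1.502, apex=2.767, x_land=16.514, impact vy=-7.368
  bounce: vy ← 0.5·7.368 = 3.684
Arc 3: start y=0.000, vy=3.684 → t=0.751, apex=0.692, x_land=19.593, impact vy=-3.684
  bounce: vy ← 0.5·3.684 = 1.842
Arc 4: start y=0.000, vy=1.842 → t=0.376, apex=0.173, x_land=21.133, impact vy=-1.842
  bounce: vy ← 0.5·1.842 = 0.921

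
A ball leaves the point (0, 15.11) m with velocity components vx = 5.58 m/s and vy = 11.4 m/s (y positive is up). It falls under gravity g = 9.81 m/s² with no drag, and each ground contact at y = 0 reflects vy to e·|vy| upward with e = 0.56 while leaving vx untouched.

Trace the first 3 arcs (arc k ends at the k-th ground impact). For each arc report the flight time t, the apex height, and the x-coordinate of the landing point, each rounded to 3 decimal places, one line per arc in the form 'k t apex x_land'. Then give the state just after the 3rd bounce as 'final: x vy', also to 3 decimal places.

Arc 1: start y=15.110, vy=11.400 → t=3.267, apex=21.734, x_land=18.230, impact vy=-20.650
  bounce: vy ← 0.56·20.650 = 11.564
Arc 2: start y=0.000, vy=11.564 → t=2.358, apex=6.816, x_land=31.386, impact vy=-11.564
  bounce: vy ← 0.56·11.564 = 6.476
Arc 3: start y=0.000, vy=6.476 → t=1.320, apex=2.137, x_land=38.752, impact vy=-6.476
  bounce: vy ← 0.56·6.476 = 3.626

1 3.267 21.734 18.230
2 2.358 6.816 31.386
3 1.320 2.137 38.752
final: 38.752 3.626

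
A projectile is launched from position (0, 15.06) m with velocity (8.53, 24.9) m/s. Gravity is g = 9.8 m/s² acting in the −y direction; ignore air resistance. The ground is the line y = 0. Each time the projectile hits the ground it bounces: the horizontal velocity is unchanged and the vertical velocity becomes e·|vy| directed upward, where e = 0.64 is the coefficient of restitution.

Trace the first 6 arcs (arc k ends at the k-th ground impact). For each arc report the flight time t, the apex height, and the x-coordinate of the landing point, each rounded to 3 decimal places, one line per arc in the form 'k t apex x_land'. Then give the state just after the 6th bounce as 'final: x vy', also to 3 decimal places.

Arc 1: start y=15.060, vy=24.900 → t=5.628, apex=46.693, x_land=48.005, impact vy=-30.252
  bounce: vy ← 0.64·30.252 = 19.361
Arc 2: start y=0.000, vy=19.361 → t=3.951, apex=19.126, x_land=81.709, impact vy=-19.361
  bounce: vy ← 0.64·19.361 = 12.391
Arc 3: start y=0.000, vy=12.391 → t=2.529, apex=7.834, x_land=103.280, impact vy=-12.391
  bounce: vy ← 0.64·12.391 = 7.930
Arc 4: start y=0.000, vy=7.930 → t=1.618, apex=3.209, x_land=117.085, impact vy=-7.930
  bounce: vy ← 0.64·7.930 = 5.075
Arc 5: start y=0.000, vy=5.075 → t=1.036, apex=1.314, x_land=125.921, impact vy=-5.075
  bounce: vy ← 0.64·5.075 = 3.248
Arc 6: start y=0.000, vy=3.248 → t=0.663, apex=0.538, x_land=131.576, impact vy=-3.248
  bounce: vy ← 0.64·3.248 = 2.079

1 5.628 46.693 48.005
2 3.951 19.126 81.709
3 2.529 7.834 103.280
4 1.618 3.209 117.085
5 1.036 1.314 125.921
6 0.663 0.538 131.576
final: 131.576 2.079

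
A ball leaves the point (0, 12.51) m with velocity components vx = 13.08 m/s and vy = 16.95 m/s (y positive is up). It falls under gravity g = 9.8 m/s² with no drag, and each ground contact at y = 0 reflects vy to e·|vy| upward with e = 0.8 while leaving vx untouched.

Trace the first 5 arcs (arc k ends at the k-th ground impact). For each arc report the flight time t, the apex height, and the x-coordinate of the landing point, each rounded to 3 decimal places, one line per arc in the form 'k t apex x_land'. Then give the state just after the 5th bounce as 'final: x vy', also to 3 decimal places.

1 4.084 27.168 53.422
2 3.767 17.388 102.701
3 3.014 11.128 142.124
4 2.411 7.122 173.663
5 1.929 4.558 198.894
final: 198.894 7.562

Arc 1: start y=12.510, vy=16.950 → t=4.084, apex=27.168, x_land=53.422, impact vy=-23.076
  bounce: vy ← 0.8·23.076 = 18.461
Arc 2: start y=0.000, vy=18.461 → t=3.767, apex=17.388, x_land=102.701, impact vy=-18.461
  bounce: vy ← 0.8·18.461 = 14.769
Arc 3: start y=0.000, vy=14.769 → t=3.014, apex=11.128, x_land=142.124, impact vy=-14.769
  bounce: vy ← 0.8·14.769 = 11.815
Arc 4: start y=0.000, vy=11.815 → t=2.411, apex=7.122, x_land=173.663, impact vy=-11.815
  bounce: vy ← 0.8·11.815 = 9.452
Arc 5: start y=0.000, vy=9.452 → t=1.929, apex=4.558, x_land=198.894, impact vy=-9.452
  bounce: vy ← 0.8·9.452 = 7.562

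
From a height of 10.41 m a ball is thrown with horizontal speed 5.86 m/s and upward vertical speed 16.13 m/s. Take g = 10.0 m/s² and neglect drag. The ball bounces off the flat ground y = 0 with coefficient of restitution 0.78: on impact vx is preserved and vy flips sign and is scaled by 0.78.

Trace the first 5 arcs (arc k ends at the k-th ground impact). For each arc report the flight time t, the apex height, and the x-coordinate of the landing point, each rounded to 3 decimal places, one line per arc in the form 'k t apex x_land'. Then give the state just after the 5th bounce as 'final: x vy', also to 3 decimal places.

1 3.777 23.419 22.134
2 3.376 14.248 41.919
3 2.633 8.668 57.350
4 2.054 5.274 69.387
5 1.602 3.209 78.776
final: 78.776 6.248

Arc 1: start y=10.410, vy=16.130 → t=3.777, apex=23.419, x_land=22.134, impact vy=-21.642
  bounce: vy ← 0.78·21.642 = 16.881
Arc 2: start y=0.000, vy=16.881 → t=3.376, apex=14.248, x_land=41.919, impact vy=-16.881
  bounce: vy ← 0.78·16.881 = 13.167
Arc 3: start y=0.000, vy=13.167 → t=2.633, apex=8.668, x_land=57.350, impact vy=-13.167
  bounce: vy ← 0.78·13.167 = 10.270
Arc 4: start y=0.000, vy=10.270 → t=2.054, apex=5.274, x_land=69.387, impact vy=-10.270
  bounce: vy ← 0.78·10.270 = 8.011
Arc 5: start y=0.000, vy=8.011 → t=1.602, apex=3.209, x_land=78.776, impact vy=-8.011
  bounce: vy ← 0.78·8.011 = 6.248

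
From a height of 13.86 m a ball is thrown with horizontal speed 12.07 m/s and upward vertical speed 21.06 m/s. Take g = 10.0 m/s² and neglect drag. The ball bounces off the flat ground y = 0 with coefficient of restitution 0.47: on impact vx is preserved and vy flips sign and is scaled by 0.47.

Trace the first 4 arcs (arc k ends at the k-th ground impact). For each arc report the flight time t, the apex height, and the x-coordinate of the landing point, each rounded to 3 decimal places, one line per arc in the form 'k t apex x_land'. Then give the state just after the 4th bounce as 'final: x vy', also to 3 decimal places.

1 4.791 36.036 57.823
2 2.524 7.960 88.282
3 1.186 1.758 102.598
4 0.557 0.388 109.326
final: 109.326 1.310

Arc 1: start y=13.860, vy=21.060 → t=4.791, apex=36.036, x_land=57.823, impact vy=-26.846
  bounce: vy ← 0.47·26.846 = 12.618
Arc 2: start y=0.000, vy=12.618 → t=2.524, apex=7.960, x_land=88.282, impact vy=-12.618
  bounce: vy ← 0.47·12.618 = 5.930
Arc 3: start y=0.000, vy=5.930 → t=1.186, apex=1.758, x_land=102.598, impact vy=-5.930
  bounce: vy ← 0.47·5.930 = 2.787
Arc 4: start y=0.000, vy=2.787 → t=0.557, apex=0.388, x_land=109.326, impact vy=-2.787
  bounce: vy ← 0.47·2.787 = 1.310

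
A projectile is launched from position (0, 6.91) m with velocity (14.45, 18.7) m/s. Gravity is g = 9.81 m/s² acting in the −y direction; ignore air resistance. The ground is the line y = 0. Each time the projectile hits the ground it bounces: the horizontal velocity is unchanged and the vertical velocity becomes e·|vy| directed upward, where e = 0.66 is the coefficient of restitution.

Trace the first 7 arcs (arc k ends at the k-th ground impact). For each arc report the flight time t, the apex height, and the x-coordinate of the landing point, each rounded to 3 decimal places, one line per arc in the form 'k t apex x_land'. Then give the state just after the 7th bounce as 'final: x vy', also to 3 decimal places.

1 4.152 24.733 59.993
2 2.964 10.774 102.824
3 1.956 4.693 131.093
4 1.291 2.044 149.750
5 0.852 0.890 162.064
6 0.562 0.388 170.191
7 0.371 0.169 175.555
final: 175.555 1.202

Arc 1: start y=6.910, vy=18.700 → t=4.152, apex=24.733, x_land=59.993, impact vy=-22.029
  bounce: vy ← 0.66·22.029 = 14.539
Arc 2: start y=0.000, vy=14.539 → t=2.964, apex=10.774, x_land=102.824, impact vy=-14.539
  bounce: vy ← 0.66·14.539 = 9.596
Arc 3: start y=0.000, vy=9.596 → t=1.956, apex=4.693, x_land=131.093, impact vy=-9.596
  bounce: vy ← 0.66·9.596 = 6.333
Arc 4: start y=0.000, vy=6.333 → t=1.291, apex=2.044, x_land=149.750, impact vy=-6.333
  bounce: vy ← 0.66·6.333 = 4.180
Arc 5: start y=0.000, vy=4.180 → t=0.852, apex=0.890, x_land=162.064, impact vy=-4.180
  bounce: vy ← 0.66·4.180 = 2.759
Arc 6: start y=0.000, vy=2.759 → t=0.562, apex=0.388, x_land=170.191, impact vy=-2.759
  bounce: vy ← 0.66·2.759 = 1.821
Arc 7: start y=0.000, vy=1.821 → t=0.371, apex=0.169, x_land=175.555, impact vy=-1.821
  bounce: vy ← 0.66·1.821 = 1.202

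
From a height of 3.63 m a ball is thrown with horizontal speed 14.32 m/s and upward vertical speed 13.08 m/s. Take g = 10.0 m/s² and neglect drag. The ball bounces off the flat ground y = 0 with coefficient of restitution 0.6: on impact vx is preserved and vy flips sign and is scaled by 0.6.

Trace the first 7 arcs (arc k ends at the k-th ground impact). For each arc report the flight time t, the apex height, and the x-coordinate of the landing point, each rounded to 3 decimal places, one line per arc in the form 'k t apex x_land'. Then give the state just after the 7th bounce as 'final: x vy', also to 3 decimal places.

1 2.869 12.184 41.085
2 1.873 4.386 67.910
3 1.124 1.579 84.005
4 0.674 0.568 93.662
5 0.405 0.205 99.456
6 0.243 0.074 102.932
7 0.146 0.027 105.018
final: 105.018 0.437

Arc 1: start y=3.630, vy=13.080 → t=2.869, apex=12.184, x_land=41.085, impact vy=-15.610
  bounce: vy ← 0.6·15.610 = 9.366
Arc 2: start y=0.000, vy=9.366 → t=1.873, apex=4.386, x_land=67.910, impact vy=-9.366
  bounce: vy ← 0.6·9.366 = 5.620
Arc 3: start y=0.000, vy=5.620 → t=1.124, apex=1.579, x_land=84.005, impact vy=-5.620
  bounce: vy ← 0.6·5.620 = 3.372
Arc 4: start y=0.000, vy=3.372 → t=0.674, apex=0.568, x_land=93.662, impact vy=-3.372
  bounce: vy ← 0.6·3.372 = 2.023
Arc 5: start y=0.000, vy=2.023 → t=0.405, apex=0.205, x_land=99.456, impact vy=-2.023
  bounce: vy ← 0.6·2.023 = 1.214
Arc 6: start y=0.000, vy=1.214 → t=0.243, apex=0.074, x_land=102.932, impact vy=-1.214
  bounce: vy ← 0.6·1.214 = 0.728
Arc 7: start y=0.000, vy=0.728 → t=0.146, apex=0.027, x_land=105.018, impact vy=-0.728
  bounce: vy ← 0.6·0.728 = 0.437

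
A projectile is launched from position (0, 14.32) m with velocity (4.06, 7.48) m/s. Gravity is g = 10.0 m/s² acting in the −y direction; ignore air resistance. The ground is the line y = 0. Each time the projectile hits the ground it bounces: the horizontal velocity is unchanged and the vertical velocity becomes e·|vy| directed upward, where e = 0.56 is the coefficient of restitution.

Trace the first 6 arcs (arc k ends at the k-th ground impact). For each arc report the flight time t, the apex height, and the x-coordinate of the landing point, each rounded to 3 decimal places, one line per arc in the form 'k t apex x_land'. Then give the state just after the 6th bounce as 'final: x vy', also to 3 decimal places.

Arc 1: start y=14.320, vy=7.480 → t=2.598, apex=17.118, x_land=10.549, impact vy=-18.503
  bounce: vy ← 0.56·18.503 = 10.362
Arc 2: start y=0.000, vy=10.362 → t=2.072, apex=5.368, x_land=18.963, impact vy=-10.362
  bounce: vy ← 0.56·10.362 = 5.802
Arc 3: start y=0.000, vy=5.802 → t=1.160, apex=1.683, x_land=23.674, impact vy=-5.802
  bounce: vy ← 0.56·5.802 = 3.249
Arc 4: start y=0.000, vy=3.249 → t=0.650, apex=0.528, x_land=26.313, impact vy=-3.249
  bounce: vy ← 0.56·3.249 = 1.820
Arc 5: start y=0.000, vy=1.820 → t=0.364, apex=0.166, x_land=27.790, impact vy=-1.820
  bounce: vy ← 0.56·1.820 = 1.019
Arc 6: start y=0.000, vy=1.019 → t=0.204, apex=0.052, x_land=28.618, impact vy=-1.019
  bounce: vy ← 0.56·1.019 = 0.571

1 2.598 17.118 10.549
2 2.072 5.368 18.963
3 1.160 1.683 23.674
4 0.650 0.528 26.313
5 0.364 0.166 27.790
6 0.204 0.052 28.618
final: 28.618 0.571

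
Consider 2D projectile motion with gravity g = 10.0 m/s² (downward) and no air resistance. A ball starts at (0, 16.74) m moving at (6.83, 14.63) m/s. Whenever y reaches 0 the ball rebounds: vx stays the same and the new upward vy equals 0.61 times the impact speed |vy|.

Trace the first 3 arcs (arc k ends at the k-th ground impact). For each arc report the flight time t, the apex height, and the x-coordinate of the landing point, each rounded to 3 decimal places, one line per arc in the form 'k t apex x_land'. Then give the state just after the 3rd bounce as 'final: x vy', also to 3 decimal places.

Arc 1: start y=16.740, vy=14.630 → t=3.806, apex=27.442, x_land=25.993, impact vy=-23.427
  bounce: vy ← 0.61·23.427 = 14.291
Arc 2: start y=0.000, vy=14.291 → t=2.858, apex=10.211, x_land=45.514, impact vy=-14.291
  bounce: vy ← 0.61·14.291 = 8.717
Arc 3: start y=0.000, vy=8.717 → t=1.743, apex=3.800, x_land=57.422, impact vy=-8.717
  bounce: vy ← 0.61·8.717 = 5.318

1 3.806 27.442 25.993
2 2.858 10.211 45.514
3 1.743 3.800 57.422
final: 57.422 5.318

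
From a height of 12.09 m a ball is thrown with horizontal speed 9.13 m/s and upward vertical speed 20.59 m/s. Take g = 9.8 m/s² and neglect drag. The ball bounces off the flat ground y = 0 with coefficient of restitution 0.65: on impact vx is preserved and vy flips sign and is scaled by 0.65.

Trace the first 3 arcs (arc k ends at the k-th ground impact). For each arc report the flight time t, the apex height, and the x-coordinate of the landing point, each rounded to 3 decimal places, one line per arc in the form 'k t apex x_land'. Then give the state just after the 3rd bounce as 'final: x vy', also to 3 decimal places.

1 4.724 33.720 43.133
2 3.410 14.247 74.269
3 2.217 6.019 94.507
final: 94.507 7.060

Arc 1: start y=12.090, vy=20.590 → t=4.724, apex=33.720, x_land=43.133, impact vy=-25.708
  bounce: vy ← 0.65·25.708 = 16.710
Arc 2: start y=0.000, vy=16.710 → t=3.410, apex=14.247, x_land=74.269, impact vy=-16.710
  bounce: vy ← 0.65·16.710 = 10.862
Arc 3: start y=0.000, vy=10.862 → t=2.217, apex=6.019, x_land=94.507, impact vy=-10.862
  bounce: vy ← 0.65·10.862 = 7.060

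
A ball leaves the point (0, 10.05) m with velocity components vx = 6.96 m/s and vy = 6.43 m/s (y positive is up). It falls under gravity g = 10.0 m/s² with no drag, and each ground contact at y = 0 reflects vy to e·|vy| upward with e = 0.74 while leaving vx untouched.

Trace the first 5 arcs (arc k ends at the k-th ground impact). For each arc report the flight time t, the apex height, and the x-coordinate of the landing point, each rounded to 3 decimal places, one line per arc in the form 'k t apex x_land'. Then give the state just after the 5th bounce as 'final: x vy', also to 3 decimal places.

1 2.200 12.117 15.310
2 2.304 6.635 31.346
3 1.705 3.634 43.212
4 1.262 1.990 51.993
5 0.934 1.090 58.492
final: 58.492 3.454

Arc 1: start y=10.050, vy=6.430 → t=2.200, apex=12.117, x_land=15.310, impact vy=-15.567
  bounce: vy ← 0.74·15.567 = 11.520
Arc 2: start y=0.000, vy=11.520 → t=2.304, apex=6.635, x_land=31.346, impact vy=-11.520
  bounce: vy ← 0.74·11.520 = 8.525
Arc 3: start y=0.000, vy=8.525 → t=1.705, apex=3.634, x_land=43.212, impact vy=-8.525
  bounce: vy ← 0.74·8.525 = 6.308
Arc 4: start y=0.000, vy=6.308 → t=1.262, apex=1.990, x_land=51.993, impact vy=-6.308
  bounce: vy ← 0.74·6.308 = 4.668
Arc 5: start y=0.000, vy=4.668 → t=0.934, apex=1.090, x_land=58.492, impact vy=-4.668
  bounce: vy ← 0.74·4.668 = 3.454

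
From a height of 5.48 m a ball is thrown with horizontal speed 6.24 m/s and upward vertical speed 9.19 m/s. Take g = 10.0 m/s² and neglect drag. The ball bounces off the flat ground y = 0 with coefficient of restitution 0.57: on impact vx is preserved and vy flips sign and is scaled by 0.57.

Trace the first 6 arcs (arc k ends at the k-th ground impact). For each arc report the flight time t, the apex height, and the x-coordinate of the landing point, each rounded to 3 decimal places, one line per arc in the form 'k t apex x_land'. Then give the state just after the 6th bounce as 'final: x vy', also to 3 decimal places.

Arc 1: start y=5.480, vy=9.190 → t=2.312, apex=9.703, x_land=14.427, impact vy=-13.930
  bounce: vy ← 0.57·13.930 = 7.940
Arc 2: start y=0.000, vy=7.940 → t=1.588, apex=3.152, x_land=24.337, impact vy=-7.940
  bounce: vy ← 0.57·7.940 = 4.526
Arc 3: start y=0.000, vy=4.526 → t=0.905, apex=1.024, x_land=29.985, impact vy=-4.526
  bounce: vy ← 0.57·4.526 = 2.580
Arc 4: start y=0.000, vy=2.580 → t=0.516, apex=0.333, x_land=33.205, impact vy=-2.580
  bounce: vy ← 0.57·2.580 = 1.470
Arc 5: start y=0.000, vy=1.470 → t=0.294, apex=0.108, x_land=35.040, impact vy=-1.470
  bounce: vy ← 0.57·1.470 = 0.838
Arc 6: start y=0.000, vy=0.838 → t=0.168, apex=0.035, x_land=36.086, impact vy=-0.838
  bounce: vy ← 0.57·0.838 = 0.478

1 2.312 9.703 14.427
2 1.588 3.152 24.337
3 0.905 1.024 29.985
4 0.516 0.333 33.205
5 0.294 0.108 35.040
6 0.168 0.035 36.086
final: 36.086 0.478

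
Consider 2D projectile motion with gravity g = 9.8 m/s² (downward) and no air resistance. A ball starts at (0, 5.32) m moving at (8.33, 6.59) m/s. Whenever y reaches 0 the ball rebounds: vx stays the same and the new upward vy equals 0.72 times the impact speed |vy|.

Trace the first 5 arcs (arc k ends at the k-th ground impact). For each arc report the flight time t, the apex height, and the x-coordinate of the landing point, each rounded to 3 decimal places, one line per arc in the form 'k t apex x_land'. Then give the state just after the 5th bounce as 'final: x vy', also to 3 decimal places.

1 1.913 7.536 15.932
2 1.786 3.907 30.807
3 1.286 2.025 41.518
4 0.926 1.050 49.229
5 0.667 0.544 54.781
final: 54.781 2.352

Arc 1: start y=5.320, vy=6.590 → t=1.913, apex=7.536, x_land=15.932, impact vy=-12.153
  bounce: vy ← 0.72·12.153 = 8.750
Arc 2: start y=0.000, vy=8.750 → t=1.786, apex=3.907, x_land=30.807, impact vy=-8.750
  bounce: vy ← 0.72·8.750 = 6.300
Arc 3: start y=0.000, vy=6.300 → t=1.286, apex=2.025, x_land=41.518, impact vy=-6.300
  bounce: vy ← 0.72·6.300 = 4.536
Arc 4: start y=0.000, vy=4.536 → t=0.926, apex=1.050, x_land=49.229, impact vy=-4.536
  bounce: vy ← 0.72·4.536 = 3.266
Arc 5: start y=0.000, vy=3.266 → t=0.667, apex=0.544, x_land=54.781, impact vy=-3.266
  bounce: vy ← 0.72·3.266 = 2.352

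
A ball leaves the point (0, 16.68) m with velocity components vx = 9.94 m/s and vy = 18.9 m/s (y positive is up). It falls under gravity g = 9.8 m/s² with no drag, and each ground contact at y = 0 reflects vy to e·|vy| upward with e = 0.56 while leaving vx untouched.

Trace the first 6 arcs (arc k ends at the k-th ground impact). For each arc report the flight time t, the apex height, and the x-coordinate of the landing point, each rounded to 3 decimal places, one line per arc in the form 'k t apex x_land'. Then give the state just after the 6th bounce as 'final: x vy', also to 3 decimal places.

Arc 1: start y=16.680, vy=18.900 → t=4.598, apex=34.905, x_land=45.700, impact vy=-26.156
  bounce: vy ← 0.56·26.156 = 14.647
Arc 2: start y=0.000, vy=14.647 → t=2.989, apex=10.946, x_land=75.413, impact vy=-14.647
  bounce: vy ← 0.56·14.647 = 8.203
Arc 3: start y=0.000, vy=8.203 → t=1.674, apex=3.433, x_land=92.052, impact vy=-8.203
  bounce: vy ← 0.56·8.203 = 4.593
Arc 4: start y=0.000, vy=4.593 → t=0.937, apex=1.077, x_land=101.370, impact vy=-4.593
  bounce: vy ← 0.56·4.593 = 2.572
Arc 5: start y=0.000, vy=2.572 → t=0.525, apex=0.338, x_land=106.589, impact vy=-2.572
  bounce: vy ← 0.56·2.572 = 1.440
Arc 6: start y=0.000, vy=1.440 → t=0.294, apex=0.106, x_land=109.511, impact vy=-1.440
  bounce: vy ← 0.56·1.440 = 0.807

1 4.598 34.905 45.700
2 2.989 10.946 75.413
3 1.674 3.433 92.052
4 0.937 1.077 101.370
5 0.525 0.338 106.589
6 0.294 0.106 109.511
final: 109.511 0.807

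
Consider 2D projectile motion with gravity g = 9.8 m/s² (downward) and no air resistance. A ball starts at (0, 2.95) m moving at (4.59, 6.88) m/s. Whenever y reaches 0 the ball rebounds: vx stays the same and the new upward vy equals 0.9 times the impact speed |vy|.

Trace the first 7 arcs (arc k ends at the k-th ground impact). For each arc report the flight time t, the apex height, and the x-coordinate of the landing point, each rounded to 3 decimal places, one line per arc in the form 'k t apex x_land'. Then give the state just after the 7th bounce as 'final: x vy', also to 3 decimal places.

1 1.748 5.365 8.025
2 1.883 4.346 16.670
3 1.695 3.520 24.451
4 1.526 2.851 31.454
5 1.373 2.309 37.756
6 1.236 1.871 43.428
7 1.112 1.515 48.533
final: 48.533 4.905

Arc 1: start y=2.950, vy=6.880 → t=1.748, apex=5.365, x_land=8.025, impact vy=-10.254
  bounce: vy ← 0.9·10.254 = 9.229
Arc 2: start y=0.000, vy=9.229 → t=1.883, apex=4.346, x_land=16.670, impact vy=-9.229
  bounce: vy ← 0.9·9.229 = 8.306
Arc 3: start y=0.000, vy=8.306 → t=1.695, apex=3.520, x_land=24.451, impact vy=-8.306
  bounce: vy ← 0.9·8.306 = 7.476
Arc 4: start y=0.000, vy=7.476 → t=1.526, apex=2.851, x_land=31.454, impact vy=-7.476
  bounce: vy ← 0.9·7.476 = 6.728
Arc 5: start y=0.000, vy=6.728 → t=1.373, apex=2.309, x_land=37.756, impact vy=-6.728
  bounce: vy ← 0.9·6.728 = 6.055
Arc 6: start y=0.000, vy=6.055 → t=1.236, apex=1.871, x_land=43.428, impact vy=-6.055
  bounce: vy ← 0.9·6.055 = 5.450
Arc 7: start y=0.000, vy=5.450 → t=1.112, apex=1.515, x_land=48.533, impact vy=-5.450
  bounce: vy ← 0.9·5.450 = 4.905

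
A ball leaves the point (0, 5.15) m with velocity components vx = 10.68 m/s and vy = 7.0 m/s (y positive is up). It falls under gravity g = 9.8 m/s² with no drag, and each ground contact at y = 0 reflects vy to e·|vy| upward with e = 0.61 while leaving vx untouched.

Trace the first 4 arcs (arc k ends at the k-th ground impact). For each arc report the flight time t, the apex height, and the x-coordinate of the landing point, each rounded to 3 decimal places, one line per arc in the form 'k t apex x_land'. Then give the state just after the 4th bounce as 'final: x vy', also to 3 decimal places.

1 1.964 7.650 20.973
2 1.524 2.847 37.253
3 0.930 1.059 47.184
4 0.567 0.394 53.242
final: 53.242 1.695

Arc 1: start y=5.150, vy=7.000 → t=1.964, apex=7.650, x_land=20.973, impact vy=-12.245
  bounce: vy ← 0.61·12.245 = 7.469
Arc 2: start y=0.000, vy=7.469 → t=1.524, apex=2.847, x_land=37.253, impact vy=-7.469
  bounce: vy ← 0.61·7.469 = 4.556
Arc 3: start y=0.000, vy=4.556 → t=0.930, apex=1.059, x_land=47.184, impact vy=-4.556
  bounce: vy ← 0.61·4.556 = 2.779
Arc 4: start y=0.000, vy=2.779 → t=0.567, apex=0.394, x_land=53.242, impact vy=-2.779
  bounce: vy ← 0.61·2.779 = 1.695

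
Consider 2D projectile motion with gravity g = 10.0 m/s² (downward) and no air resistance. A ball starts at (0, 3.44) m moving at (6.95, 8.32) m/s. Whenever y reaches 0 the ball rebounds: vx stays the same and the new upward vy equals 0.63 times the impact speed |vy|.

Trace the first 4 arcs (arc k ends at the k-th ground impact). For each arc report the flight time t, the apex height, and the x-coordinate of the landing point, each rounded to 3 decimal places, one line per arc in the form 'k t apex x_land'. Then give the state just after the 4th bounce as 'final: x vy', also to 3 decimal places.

Arc 1: start y=3.440, vy=8.320 → t=2.007, apex=6.901, x_land=13.947, impact vy=-11.748
  bounce: vy ← 0.63·11.748 = 7.401
Arc 2: start y=0.000, vy=7.401 → t=1.480, apex=2.739, x_land=24.235, impact vy=-7.401
  bounce: vy ← 0.63·7.401 = 4.663
Arc 3: start y=0.000, vy=4.663 → t=0.933, apex=1.087, x_land=30.717, impact vy=-4.663
  bounce: vy ← 0.63·4.663 = 2.938
Arc 4: start y=0.000, vy=2.938 → t=0.588, apex=0.431, x_land=34.800, impact vy=-2.938
  bounce: vy ← 0.63·2.938 = 1.851

1 2.007 6.901 13.947
2 1.480 2.739 24.235
3 0.933 1.087 30.717
4 0.588 0.431 34.800
final: 34.800 1.851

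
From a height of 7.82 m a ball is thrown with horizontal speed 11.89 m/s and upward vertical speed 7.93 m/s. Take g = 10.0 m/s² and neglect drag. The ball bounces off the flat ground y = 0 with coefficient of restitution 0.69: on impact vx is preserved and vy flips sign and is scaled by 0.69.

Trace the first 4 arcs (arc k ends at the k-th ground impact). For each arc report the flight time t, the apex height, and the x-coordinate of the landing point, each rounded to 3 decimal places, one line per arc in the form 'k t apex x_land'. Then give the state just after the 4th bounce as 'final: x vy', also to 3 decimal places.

Arc 1: start y=7.820, vy=7.930 → t=2.274, apex=10.964, x_land=27.036, impact vy=-14.808
  bounce: vy ← 0.69·14.808 = 10.218
Arc 2: start y=0.000, vy=10.218 → t=2.044, apex=5.220, x_land=51.334, impact vy=-10.218
  bounce: vy ← 0.69·10.218 = 7.050
Arc 3: start y=0.000, vy=7.050 → t=1.410, apex=2.485, x_land=68.099, impact vy=-7.050
  bounce: vy ← 0.69·7.050 = 4.865
Arc 4: start y=0.000, vy=4.865 → t=0.973, apex=1.183, x_land=79.667, impact vy=-4.865
  bounce: vy ← 0.69·4.865 = 3.357

1 2.274 10.964 27.036
2 2.044 5.220 51.334
3 1.410 2.485 68.099
4 0.973 1.183 79.667
final: 79.667 3.357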